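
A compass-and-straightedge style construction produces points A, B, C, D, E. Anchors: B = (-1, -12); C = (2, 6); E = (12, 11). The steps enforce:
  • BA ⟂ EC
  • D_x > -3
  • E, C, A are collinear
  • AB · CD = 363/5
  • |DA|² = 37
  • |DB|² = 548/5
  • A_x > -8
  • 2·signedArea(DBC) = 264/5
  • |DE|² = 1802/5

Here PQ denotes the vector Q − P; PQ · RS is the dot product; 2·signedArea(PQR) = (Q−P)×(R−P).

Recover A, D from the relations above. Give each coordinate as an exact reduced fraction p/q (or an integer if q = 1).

1. A_x = -38/5  [E, C, A are collinear ∩ BA ⟂ EC]
2. A_y = 6/5  [E, C, A are collinear ∩ BA ⟂ EC]
   → A = (-38/5, 6/5)
3. D_x = -11/5  [2·signedArea(DBC) = 264/5 ∩ AB · CD = 363/5]
4. D_y = -8/5  [2·signedArea(DBC) = 264/5 ∩ AB · CD = 363/5]
   → D = (-11/5, -8/5)

A = (-38/5, 6/5)
D = (-11/5, -8/5)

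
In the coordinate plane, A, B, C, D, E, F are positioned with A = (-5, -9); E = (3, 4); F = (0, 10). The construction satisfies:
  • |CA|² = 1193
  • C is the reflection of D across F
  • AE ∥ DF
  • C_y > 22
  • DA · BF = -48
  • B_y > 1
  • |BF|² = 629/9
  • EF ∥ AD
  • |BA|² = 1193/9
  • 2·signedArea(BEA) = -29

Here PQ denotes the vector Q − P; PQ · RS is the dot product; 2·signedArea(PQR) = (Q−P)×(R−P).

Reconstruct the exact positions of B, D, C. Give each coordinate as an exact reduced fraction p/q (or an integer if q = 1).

B = (-2/3, 5/3)
C = (8, 23)
D = (-8, -3)

1. B_x = -2/3  [line 13·x + -8·y + 22 = 0 ∩ |BA|² = 1193/9]
2. B_y = 5/3  [line 13·x + -8·y + 22 = 0 ∩ |BA|² = 1193/9]
   → B = (-2/3, 5/3)
3. D_x = -8  [AE ∥ DF ∩ EF ∥ AD]
4. D_y = -3  [AE ∥ DF ∩ EF ∥ AD]
   → D = (-8, -3)
5. C_x = 8  [C is the reflection of D across F]
6. C_y = 23  [C is the reflection of D across F]
   → C = (8, 23)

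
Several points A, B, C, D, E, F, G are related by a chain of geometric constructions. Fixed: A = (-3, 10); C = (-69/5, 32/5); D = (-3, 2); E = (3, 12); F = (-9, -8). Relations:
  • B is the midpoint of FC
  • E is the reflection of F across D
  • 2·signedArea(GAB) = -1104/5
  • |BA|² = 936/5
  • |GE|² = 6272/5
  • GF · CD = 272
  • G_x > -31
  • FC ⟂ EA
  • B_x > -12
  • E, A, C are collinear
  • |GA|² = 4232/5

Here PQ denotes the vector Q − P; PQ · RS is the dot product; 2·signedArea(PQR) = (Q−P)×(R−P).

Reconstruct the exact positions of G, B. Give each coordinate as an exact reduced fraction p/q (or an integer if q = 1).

1. B_x = -57/5  [B is the midpoint of FC]
2. B_y = -4/5  [B is the midpoint of FC]
   → B = (-57/5, -4/5)
3. G_x = -153/5  [2·signedArea(GAB) = -1104/5 ∩ GF · CD = 272]
4. G_y = 4/5  [2·signedArea(GAB) = -1104/5 ∩ GF · CD = 272]
   → G = (-153/5, 4/5)

B = (-57/5, -4/5)
G = (-153/5, 4/5)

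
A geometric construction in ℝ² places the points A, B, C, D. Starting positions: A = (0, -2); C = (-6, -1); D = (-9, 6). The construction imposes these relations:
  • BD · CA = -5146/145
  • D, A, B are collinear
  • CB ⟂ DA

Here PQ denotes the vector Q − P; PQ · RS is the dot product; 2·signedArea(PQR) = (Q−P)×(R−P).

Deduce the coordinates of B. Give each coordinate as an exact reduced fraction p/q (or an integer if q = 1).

B = (-558/145, 206/145)

1. B_x = -558/145  [D, A, B are collinear ∩ CB ⟂ DA]
2. B_y = 206/145  [D, A, B are collinear ∩ CB ⟂ DA]
   → B = (-558/145, 206/145)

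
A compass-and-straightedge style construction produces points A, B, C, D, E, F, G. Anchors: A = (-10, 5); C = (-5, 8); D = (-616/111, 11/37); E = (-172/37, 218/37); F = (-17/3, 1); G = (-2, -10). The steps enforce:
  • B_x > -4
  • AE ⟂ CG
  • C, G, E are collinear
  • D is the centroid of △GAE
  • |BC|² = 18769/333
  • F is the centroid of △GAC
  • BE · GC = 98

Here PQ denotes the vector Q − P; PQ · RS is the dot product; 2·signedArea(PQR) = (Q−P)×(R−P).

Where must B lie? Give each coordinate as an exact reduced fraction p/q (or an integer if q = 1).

B = (-418/111, 22/37)

1. B_x = -418/111  [line 3·x + -18·y + 22 = 0 ∩ |BC|² = 18769/333]
2. B_y = 22/37  [line 3·x + -18·y + 22 = 0 ∩ |BC|² = 18769/333]
   → B = (-418/111, 22/37)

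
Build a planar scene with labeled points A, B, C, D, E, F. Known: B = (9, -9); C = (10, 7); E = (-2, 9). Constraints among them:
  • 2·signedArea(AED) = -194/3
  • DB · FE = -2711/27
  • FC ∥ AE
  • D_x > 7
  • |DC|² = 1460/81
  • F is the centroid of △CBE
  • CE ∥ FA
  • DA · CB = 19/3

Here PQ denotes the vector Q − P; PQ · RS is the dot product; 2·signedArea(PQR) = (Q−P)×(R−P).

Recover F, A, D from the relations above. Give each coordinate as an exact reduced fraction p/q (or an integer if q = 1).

1. F_x = 17/3  [F is the centroid of △CBE]
2. F_y = 7/3  [F is the centroid of △CBE]
   → F = (17/3, 7/3)
3. A_x = -19/3  [FC ∥ AE ∩ CE ∥ FA]
4. A_y = 13/3  [FC ∥ AE ∩ CE ∥ FA]
   → A = (-19/3, 13/3)
5. D_x = 64/9  [DB · FE = -2711/27 ∩ DA · CB = 19/3]
6. D_y = 35/9  [DB · FE = -2711/27 ∩ DA · CB = 19/3]
   → D = (64/9, 35/9)

A = (-19/3, 13/3)
D = (64/9, 35/9)
F = (17/3, 7/3)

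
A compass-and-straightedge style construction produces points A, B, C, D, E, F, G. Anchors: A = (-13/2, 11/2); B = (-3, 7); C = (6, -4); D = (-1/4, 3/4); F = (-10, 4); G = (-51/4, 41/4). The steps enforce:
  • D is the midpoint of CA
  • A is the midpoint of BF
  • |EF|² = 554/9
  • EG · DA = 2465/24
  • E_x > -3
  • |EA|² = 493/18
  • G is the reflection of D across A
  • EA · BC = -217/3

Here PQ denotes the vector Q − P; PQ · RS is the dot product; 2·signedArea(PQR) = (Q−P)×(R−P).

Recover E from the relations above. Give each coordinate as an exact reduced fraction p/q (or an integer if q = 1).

E = (-7/3, 7/3)

1. E_x = -7/3  [EA · BC = -217/3 ∩ EG · DA = 2465/24]
2. E_y = 7/3  [EA · BC = -217/3 ∩ EG · DA = 2465/24]
   → E = (-7/3, 7/3)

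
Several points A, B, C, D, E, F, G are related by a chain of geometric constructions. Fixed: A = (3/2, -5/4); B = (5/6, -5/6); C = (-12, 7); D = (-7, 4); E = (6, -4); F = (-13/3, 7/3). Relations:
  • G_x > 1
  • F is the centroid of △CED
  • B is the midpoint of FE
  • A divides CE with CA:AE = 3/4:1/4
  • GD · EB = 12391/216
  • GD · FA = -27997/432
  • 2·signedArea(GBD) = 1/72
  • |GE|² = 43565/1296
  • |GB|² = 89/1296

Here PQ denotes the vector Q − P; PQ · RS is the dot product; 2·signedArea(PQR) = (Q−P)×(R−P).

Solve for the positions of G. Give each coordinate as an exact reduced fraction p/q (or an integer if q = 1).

1. G_x = 19/18  [2·signedArea(GBD) = 1/72 ∩ GD · FA = -27997/432]
2. G_y = -35/36  [2·signedArea(GBD) = 1/72 ∩ GD · FA = -27997/432]
   → G = (19/18, -35/36)

G = (19/18, -35/36)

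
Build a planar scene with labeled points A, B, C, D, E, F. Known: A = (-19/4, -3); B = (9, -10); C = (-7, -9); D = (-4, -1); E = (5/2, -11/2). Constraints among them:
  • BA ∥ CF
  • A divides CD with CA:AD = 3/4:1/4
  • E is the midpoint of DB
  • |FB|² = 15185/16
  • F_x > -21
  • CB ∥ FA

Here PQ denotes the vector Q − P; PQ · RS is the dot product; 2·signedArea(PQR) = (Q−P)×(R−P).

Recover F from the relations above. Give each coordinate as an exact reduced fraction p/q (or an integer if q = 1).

1. F_x = -83/4  [CB ∥ FA ∩ BA ∥ CF]
2. F_y = -2  [CB ∥ FA ∩ BA ∥ CF]
   → F = (-83/4, -2)

F = (-83/4, -2)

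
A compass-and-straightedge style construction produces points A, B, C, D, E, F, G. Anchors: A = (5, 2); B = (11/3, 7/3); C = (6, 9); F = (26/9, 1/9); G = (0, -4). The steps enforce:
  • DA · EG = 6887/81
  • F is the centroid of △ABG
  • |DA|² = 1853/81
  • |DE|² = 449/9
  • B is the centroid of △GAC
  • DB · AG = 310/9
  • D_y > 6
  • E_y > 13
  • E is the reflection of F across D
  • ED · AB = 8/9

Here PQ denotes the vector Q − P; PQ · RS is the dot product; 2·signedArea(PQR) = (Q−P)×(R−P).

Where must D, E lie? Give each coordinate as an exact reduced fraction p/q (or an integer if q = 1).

1. D_x = 47/9  [line 5·x + 6·y + -601/9 = 0 ∩ |DA|² = 1853/81]
2. D_y = 61/9  [line 5·x + 6·y + -601/9 = 0 ∩ |DA|² = 1853/81]
   → D = (47/9, 61/9)
3. E_x = 68/9  [E is the reflection of F across D]
4. E_y = 121/9  [E is the reflection of F across D]
   → E = (68/9, 121/9)

D = (47/9, 61/9)
E = (68/9, 121/9)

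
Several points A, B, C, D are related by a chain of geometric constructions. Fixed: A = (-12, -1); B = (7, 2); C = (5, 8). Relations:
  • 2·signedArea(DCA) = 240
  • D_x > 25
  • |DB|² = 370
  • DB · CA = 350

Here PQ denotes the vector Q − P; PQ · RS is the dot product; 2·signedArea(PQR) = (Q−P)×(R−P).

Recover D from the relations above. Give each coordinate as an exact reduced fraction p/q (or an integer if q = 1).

D = (26, 5)

1. D_x = 26  [DB · CA = 350 ∩ 2·signedArea(DCA) = 240]
2. D_y = 5  [DB · CA = 350 ∩ 2·signedArea(DCA) = 240]
   → D = (26, 5)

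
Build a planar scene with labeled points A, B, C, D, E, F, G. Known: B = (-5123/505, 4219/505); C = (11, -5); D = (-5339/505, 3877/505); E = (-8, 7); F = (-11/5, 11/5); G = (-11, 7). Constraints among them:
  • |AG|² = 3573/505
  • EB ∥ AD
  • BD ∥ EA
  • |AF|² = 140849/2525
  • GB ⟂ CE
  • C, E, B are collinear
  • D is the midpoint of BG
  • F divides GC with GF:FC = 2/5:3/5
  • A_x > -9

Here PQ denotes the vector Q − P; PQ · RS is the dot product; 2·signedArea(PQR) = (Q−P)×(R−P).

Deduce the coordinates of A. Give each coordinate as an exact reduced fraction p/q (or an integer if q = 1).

1. A_x = -4256/505  [EB ∥ AD ∩ BD ∥ EA]
2. A_y = 3193/505  [EB ∥ AD ∩ BD ∥ EA]
   → A = (-4256/505, 3193/505)

A = (-4256/505, 3193/505)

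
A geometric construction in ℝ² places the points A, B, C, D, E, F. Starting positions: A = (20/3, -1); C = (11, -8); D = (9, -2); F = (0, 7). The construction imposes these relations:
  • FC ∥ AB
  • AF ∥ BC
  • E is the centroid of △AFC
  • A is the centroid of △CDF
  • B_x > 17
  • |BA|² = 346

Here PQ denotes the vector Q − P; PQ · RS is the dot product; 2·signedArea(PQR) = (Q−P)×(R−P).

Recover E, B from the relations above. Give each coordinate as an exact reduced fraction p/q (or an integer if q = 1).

1. E_x = 53/9  [E is the centroid of △AFC]
2. E_y = -2/3  [E is the centroid of △AFC]
   → E = (53/9, -2/3)
3. B_x = 53/3  [AF ∥ BC ∩ FC ∥ AB]
4. B_y = -16  [AF ∥ BC ∩ FC ∥ AB]
   → B = (53/3, -16)

B = (53/3, -16)
E = (53/9, -2/3)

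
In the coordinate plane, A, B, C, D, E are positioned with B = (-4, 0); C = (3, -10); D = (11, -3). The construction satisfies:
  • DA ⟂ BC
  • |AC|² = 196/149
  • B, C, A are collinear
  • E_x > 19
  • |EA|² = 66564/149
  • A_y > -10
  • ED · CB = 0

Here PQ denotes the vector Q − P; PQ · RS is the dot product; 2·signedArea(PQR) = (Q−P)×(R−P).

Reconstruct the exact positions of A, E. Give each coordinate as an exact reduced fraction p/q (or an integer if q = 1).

1. A_x = 349/149  [B, C, A are collinear ∩ DA ⟂ BC]
2. A_y = -1350/149  [B, C, A are collinear ∩ DA ⟂ BC]
   → A = (349/149, -1350/149)
3. E_x = 2929/149  [line 7·x + -10·y + -107 = 0 ∩ |EA|² = 66564/149]
4. E_y = 456/149  [line 7·x + -10·y + -107 = 0 ∩ |EA|² = 66564/149]
   → E = (2929/149, 456/149)

A = (349/149, -1350/149)
E = (2929/149, 456/149)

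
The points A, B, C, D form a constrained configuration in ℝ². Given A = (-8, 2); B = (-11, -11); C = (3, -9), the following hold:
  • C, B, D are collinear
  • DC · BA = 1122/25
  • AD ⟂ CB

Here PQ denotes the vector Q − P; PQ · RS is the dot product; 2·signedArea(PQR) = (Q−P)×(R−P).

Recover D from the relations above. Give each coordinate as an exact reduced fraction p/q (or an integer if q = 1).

D = (-156/25, -258/25)

1. D_x = -156/25  [C, B, D are collinear ∩ AD ⟂ CB]
2. D_y = -258/25  [C, B, D are collinear ∩ AD ⟂ CB]
   → D = (-156/25, -258/25)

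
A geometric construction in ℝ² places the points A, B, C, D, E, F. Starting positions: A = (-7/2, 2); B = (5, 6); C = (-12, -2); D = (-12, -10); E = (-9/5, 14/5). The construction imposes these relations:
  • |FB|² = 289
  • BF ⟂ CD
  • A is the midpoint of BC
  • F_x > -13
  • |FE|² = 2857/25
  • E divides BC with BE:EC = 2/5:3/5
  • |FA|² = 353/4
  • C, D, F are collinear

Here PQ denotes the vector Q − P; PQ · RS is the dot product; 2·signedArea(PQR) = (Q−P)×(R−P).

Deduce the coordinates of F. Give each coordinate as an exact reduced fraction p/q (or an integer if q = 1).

F = (-12, 6)

1. F_x = -12  [C, D, F are collinear ∩ BF ⟂ CD]
2. F_y = 6  [C, D, F are collinear ∩ BF ⟂ CD]
   → F = (-12, 6)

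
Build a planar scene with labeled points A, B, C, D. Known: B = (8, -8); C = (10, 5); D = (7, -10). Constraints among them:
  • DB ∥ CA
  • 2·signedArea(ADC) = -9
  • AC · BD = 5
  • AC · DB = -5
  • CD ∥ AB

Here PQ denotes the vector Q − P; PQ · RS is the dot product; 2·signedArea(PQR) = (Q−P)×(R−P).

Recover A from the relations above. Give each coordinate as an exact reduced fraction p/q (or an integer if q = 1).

1. A_x = 11  [CD ∥ AB ∩ DB ∥ CA]
2. A_y = 7  [CD ∥ AB ∩ DB ∥ CA]
   → A = (11, 7)

A = (11, 7)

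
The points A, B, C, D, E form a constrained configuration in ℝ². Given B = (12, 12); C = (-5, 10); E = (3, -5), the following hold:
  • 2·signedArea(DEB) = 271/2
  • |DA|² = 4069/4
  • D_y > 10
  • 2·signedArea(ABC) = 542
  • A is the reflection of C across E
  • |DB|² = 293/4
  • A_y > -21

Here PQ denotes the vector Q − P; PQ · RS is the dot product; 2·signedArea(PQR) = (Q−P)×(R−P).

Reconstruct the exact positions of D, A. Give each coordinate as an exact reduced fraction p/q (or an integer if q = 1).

A = (11, -20)
D = (7/2, 11)

1. A_x = 11  [A is the reflection of C across E]
2. A_y = -20  [A is the reflection of C across E]
   → A = (11, -20)
3. D_x = 7/2  [line -17·x + 9·y + -79/2 = 0 ∩ |DA|² = 4069/4]
4. D_y = 11  [line -17·x + 9·y + -79/2 = 0 ∩ |DA|² = 4069/4]
   → D = (7/2, 11)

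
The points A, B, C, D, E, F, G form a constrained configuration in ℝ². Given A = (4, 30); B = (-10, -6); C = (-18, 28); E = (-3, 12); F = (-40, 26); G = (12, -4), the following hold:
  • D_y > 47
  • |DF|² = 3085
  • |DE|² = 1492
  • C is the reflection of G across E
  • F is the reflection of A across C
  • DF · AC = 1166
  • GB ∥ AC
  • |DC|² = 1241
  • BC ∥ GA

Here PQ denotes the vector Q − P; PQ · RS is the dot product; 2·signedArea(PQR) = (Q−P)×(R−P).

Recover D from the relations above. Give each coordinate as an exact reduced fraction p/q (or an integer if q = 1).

1. D_x = 11  [line 22·x + 2·y + -338 = 0 ∩ |DC|² = 1241]
2. D_y = 48  [line 22·x + 2·y + -338 = 0 ∩ |DC|² = 1241]
   → D = (11, 48)

D = (11, 48)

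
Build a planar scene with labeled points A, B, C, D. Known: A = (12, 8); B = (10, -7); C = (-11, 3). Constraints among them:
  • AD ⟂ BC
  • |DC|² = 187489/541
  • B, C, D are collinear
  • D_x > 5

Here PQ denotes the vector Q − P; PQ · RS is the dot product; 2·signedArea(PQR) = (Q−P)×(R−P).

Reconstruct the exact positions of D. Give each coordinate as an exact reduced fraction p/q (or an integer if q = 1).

D = (3142/541, -2707/541)

1. D_x = 3142/541  [B, C, D are collinear ∩ AD ⟂ BC]
2. D_y = -2707/541  [B, C, D are collinear ∩ AD ⟂ BC]
   → D = (3142/541, -2707/541)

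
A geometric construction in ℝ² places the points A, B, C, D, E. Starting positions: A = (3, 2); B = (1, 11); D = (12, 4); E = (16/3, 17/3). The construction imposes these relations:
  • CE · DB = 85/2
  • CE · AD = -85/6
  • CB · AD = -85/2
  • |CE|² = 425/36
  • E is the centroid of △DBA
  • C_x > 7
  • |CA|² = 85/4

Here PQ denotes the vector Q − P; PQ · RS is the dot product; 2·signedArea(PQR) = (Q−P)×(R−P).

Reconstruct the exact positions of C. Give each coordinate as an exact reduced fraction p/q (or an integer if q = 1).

C = (15/2, 3)

1. C_x = 15/2  [CE · DB = 85/2 ∩ CB · AD = -85/2]
2. C_y = 3  [CE · DB = 85/2 ∩ CB · AD = -85/2]
   → C = (15/2, 3)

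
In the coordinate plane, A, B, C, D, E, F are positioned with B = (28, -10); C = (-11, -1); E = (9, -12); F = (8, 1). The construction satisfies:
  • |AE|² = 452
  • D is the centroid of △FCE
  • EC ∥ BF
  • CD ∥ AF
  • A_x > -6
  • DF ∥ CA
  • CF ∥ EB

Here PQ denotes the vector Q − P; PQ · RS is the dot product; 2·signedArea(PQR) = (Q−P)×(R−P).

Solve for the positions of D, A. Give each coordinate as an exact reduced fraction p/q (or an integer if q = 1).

A = (-5, 4)
D = (2, -4)

1. D_x = 2  [D is the centroid of △FCE]
2. D_y = -4  [D is the centroid of △FCE]
   → D = (2, -4)
3. A_x = -5  [CD ∥ AF ∩ DF ∥ CA]
4. A_y = 4  [CD ∥ AF ∩ DF ∥ CA]
   → A = (-5, 4)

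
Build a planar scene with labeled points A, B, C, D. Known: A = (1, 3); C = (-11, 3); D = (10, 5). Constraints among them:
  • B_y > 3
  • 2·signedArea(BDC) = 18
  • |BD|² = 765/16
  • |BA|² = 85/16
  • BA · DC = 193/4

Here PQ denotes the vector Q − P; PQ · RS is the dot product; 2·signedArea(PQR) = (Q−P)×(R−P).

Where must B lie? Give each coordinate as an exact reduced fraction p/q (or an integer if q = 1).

B = (13/4, 7/2)

1. B_x = 13/4  [2·signedArea(BDC) = 18 ∩ BA · DC = 193/4]
2. B_y = 7/2  [2·signedArea(BDC) = 18 ∩ BA · DC = 193/4]
   → B = (13/4, 7/2)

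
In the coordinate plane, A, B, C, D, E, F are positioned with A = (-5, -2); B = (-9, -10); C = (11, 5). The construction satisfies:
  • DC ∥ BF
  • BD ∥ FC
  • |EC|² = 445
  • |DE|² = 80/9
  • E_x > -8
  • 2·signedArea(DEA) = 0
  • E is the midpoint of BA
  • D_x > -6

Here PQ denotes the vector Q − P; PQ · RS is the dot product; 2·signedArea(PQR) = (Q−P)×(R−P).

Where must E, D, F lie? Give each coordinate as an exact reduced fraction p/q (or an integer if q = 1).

D = (-17/3, -10/3)
E = (-7, -6)
F = (23/3, -5/3)

1. E_x = -7  [E is the midpoint of BA]
2. E_y = -6  [E is the midpoint of BA]
   → E = (-7, -6)
3. D_x = -17/3  [line -4·x + 2·y + -16 = 0 ∩ |DE|² = 80/9]
4. D_y = -10/3  [line -4·x + 2·y + -16 = 0 ∩ |DE|² = 80/9]
   → D = (-17/3, -10/3)
5. F_x = 23/3  [BD ∥ FC ∩ DC ∥ BF]
6. F_y = -5/3  [BD ∥ FC ∩ DC ∥ BF]
   → F = (23/3, -5/3)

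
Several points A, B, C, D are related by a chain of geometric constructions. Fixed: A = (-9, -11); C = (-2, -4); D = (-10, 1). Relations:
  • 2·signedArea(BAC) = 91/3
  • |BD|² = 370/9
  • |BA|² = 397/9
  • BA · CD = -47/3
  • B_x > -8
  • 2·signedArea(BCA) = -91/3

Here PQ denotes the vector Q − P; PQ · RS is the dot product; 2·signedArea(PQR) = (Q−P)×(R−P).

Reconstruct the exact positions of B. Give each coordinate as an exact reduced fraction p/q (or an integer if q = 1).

1. B_x = -7  [BA · CD = -47/3 ∩ 2·signedArea(BCA) = -91/3]
2. B_y = -14/3  [BA · CD = -47/3 ∩ 2·signedArea(BCA) = -91/3]
   → B = (-7, -14/3)

B = (-7, -14/3)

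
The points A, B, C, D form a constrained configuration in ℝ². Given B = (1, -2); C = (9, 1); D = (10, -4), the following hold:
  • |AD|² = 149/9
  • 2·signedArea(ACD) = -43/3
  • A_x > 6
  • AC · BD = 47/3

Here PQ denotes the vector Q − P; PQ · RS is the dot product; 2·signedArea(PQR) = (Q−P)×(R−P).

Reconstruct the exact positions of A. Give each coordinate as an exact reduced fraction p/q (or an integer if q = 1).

1. A_x = 20/3  [2·signedArea(ACD) = -43/3 ∩ AC · BD = 47/3]
2. A_y = -5/3  [2·signedArea(ACD) = -43/3 ∩ AC · BD = 47/3]
   → A = (20/3, -5/3)

A = (20/3, -5/3)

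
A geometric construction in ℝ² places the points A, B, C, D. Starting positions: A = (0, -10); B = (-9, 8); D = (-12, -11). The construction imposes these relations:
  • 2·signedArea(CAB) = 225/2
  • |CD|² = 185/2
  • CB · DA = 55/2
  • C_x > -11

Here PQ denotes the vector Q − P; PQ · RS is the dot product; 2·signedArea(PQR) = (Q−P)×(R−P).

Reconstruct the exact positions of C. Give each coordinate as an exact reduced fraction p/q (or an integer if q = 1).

1. C_x = -21/2  [CB · DA = 55/2 ∩ 2·signedArea(CAB) = 225/2]
2. C_y = -3/2  [CB · DA = 55/2 ∩ 2·signedArea(CAB) = 225/2]
   → C = (-21/2, -3/2)

C = (-21/2, -3/2)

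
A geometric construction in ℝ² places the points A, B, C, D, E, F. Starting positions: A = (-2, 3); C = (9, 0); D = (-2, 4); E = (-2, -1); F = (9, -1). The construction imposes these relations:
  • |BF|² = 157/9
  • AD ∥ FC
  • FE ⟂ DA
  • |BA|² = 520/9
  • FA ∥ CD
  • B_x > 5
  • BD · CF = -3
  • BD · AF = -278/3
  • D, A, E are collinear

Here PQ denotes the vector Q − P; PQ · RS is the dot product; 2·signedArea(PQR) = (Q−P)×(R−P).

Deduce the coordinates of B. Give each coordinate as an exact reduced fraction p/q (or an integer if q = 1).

B = (16/3, 1)

1. B_x = 16/3  [BD · CF = -3 ∩ BD · AF = -278/3]
2. B_y = 1  [BD · CF = -3 ∩ BD · AF = -278/3]
   → B = (16/3, 1)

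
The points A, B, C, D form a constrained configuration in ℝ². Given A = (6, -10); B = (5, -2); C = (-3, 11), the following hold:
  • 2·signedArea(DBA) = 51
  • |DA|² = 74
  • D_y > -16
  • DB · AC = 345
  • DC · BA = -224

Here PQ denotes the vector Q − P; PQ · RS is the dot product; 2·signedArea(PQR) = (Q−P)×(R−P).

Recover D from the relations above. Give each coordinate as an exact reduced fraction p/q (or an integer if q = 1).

1. D_x = 13  [2·signedArea(DBA) = 51 ∩ DB · AC = 345]
2. D_y = -15  [2·signedArea(DBA) = 51 ∩ DB · AC = 345]
   → D = (13, -15)

D = (13, -15)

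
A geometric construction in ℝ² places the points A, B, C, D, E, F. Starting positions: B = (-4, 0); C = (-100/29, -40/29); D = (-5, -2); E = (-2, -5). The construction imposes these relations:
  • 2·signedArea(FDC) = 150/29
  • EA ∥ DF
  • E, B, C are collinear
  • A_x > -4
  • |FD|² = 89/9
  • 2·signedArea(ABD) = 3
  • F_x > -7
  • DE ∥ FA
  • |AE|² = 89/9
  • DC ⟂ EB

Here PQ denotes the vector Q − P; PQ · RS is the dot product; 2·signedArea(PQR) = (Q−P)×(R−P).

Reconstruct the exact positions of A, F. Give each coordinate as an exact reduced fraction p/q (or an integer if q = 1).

A = (-11/3, -7/3)
F = (-20/3, 2/3)

1. A_x = -11/3  [line 2·x + -1·y + 5 = 0 ∩ |AE|² = 89/9]
2. A_y = -7/3  [line 2·x + -1·y + 5 = 0 ∩ |AE|² = 89/9]
   → A = (-11/3, -7/3)
3. F_x = -20/3  [DE ∥ FA ∩ EA ∥ DF]
4. F_y = 2/3  [DE ∥ FA ∩ EA ∥ DF]
   → F = (-20/3, 2/3)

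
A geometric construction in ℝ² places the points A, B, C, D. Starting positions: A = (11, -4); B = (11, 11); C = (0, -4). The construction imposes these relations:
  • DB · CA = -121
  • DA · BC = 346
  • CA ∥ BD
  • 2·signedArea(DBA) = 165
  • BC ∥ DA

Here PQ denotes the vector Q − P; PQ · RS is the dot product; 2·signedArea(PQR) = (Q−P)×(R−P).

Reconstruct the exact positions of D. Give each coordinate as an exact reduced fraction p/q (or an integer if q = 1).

1. D_x = 22  [BC ∥ DA ∩ CA ∥ BD]
2. D_y = 11  [BC ∥ DA ∩ CA ∥ BD]
   → D = (22, 11)

D = (22, 11)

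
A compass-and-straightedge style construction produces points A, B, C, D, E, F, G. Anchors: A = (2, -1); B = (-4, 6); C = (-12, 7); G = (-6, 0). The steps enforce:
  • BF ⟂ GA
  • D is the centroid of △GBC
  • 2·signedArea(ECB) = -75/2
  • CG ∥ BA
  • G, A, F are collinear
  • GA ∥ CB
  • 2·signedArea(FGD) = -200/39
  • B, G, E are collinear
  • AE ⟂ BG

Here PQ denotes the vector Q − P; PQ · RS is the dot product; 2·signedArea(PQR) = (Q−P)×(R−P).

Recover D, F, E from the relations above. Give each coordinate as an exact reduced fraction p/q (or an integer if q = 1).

1. D_x = -22/3  [D is the centroid of △GBC]
2. D_y = 13/3  [D is the centroid of △GBC]
   → D = (-22/3, 13/3)
3. F_x = -62/13  [G, A, F are collinear ∩ BF ⟂ GA]
4. F_y = -2/13  [G, A, F are collinear ∩ BF ⟂ GA]
   → F = (-62/13, -2/13)
5. E_x = -11/2  [B, G, E are collinear ∩ AE ⟂ BG]
6. E_y = 3/2  [B, G, E are collinear ∩ AE ⟂ BG]
   → E = (-11/2, 3/2)

D = (-22/3, 13/3)
E = (-11/2, 3/2)
F = (-62/13, -2/13)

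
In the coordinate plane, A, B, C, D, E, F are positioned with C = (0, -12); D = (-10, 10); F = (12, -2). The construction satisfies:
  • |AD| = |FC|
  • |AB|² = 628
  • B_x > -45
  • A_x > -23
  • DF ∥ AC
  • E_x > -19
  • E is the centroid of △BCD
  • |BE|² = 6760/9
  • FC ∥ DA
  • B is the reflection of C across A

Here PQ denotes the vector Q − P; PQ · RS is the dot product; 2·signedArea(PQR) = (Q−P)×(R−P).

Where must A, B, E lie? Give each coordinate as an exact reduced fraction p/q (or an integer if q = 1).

A = (-22, 0)
B = (-44, 12)
E = (-18, 10/3)

1. A_x = -22  [DF ∥ AC ∩ FC ∥ DA]
2. A_y = 0  [DF ∥ AC ∩ FC ∥ DA]
   → A = (-22, 0)
3. B_x = -44  [B is the reflection of C across A]
4. B_y = 12  [B is the reflection of C across A]
   → B = (-44, 12)
5. E_x = -18  [E is the centroid of △BCD]
6. E_y = 10/3  [E is the centroid of △BCD]
   → E = (-18, 10/3)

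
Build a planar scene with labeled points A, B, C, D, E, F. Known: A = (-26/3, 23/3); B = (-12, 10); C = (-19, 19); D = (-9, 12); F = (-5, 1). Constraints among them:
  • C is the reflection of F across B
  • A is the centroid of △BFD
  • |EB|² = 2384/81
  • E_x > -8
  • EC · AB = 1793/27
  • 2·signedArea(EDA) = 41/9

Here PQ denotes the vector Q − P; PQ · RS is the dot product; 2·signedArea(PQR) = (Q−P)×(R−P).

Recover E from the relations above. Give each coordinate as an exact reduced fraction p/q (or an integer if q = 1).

E = (-68/9, 62/9)

1. E_x = -68/9  [EC · AB = 1793/27 ∩ 2·signedArea(EDA) = 41/9]
2. E_y = 62/9  [EC · AB = 1793/27 ∩ 2·signedArea(EDA) = 41/9]
   → E = (-68/9, 62/9)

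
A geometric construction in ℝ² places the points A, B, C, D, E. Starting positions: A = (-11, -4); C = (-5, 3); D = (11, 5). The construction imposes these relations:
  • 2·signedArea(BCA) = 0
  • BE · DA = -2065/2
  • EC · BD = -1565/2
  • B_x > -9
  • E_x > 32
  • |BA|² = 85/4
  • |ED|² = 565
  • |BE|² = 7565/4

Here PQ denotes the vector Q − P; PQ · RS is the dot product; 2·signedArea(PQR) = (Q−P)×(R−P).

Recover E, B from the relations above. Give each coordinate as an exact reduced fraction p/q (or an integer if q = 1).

B = (-8, -1/2)
E = (33, 14)

1. B_x = -8  [line 7·x + -6·y + 53 = 0 ∩ |BA|² = 85/4]
2. B_y = -1/2  [line 7·x + -6·y + 53 = 0 ∩ |BA|² = 85/4]
   → B = (-8, -1/2)
3. E_x = 33  [EC · BD = -1565/2 ∩ BE · DA = -2065/2]
4. E_y = 14  [EC · BD = -1565/2 ∩ BE · DA = -2065/2]
   → E = (33, 14)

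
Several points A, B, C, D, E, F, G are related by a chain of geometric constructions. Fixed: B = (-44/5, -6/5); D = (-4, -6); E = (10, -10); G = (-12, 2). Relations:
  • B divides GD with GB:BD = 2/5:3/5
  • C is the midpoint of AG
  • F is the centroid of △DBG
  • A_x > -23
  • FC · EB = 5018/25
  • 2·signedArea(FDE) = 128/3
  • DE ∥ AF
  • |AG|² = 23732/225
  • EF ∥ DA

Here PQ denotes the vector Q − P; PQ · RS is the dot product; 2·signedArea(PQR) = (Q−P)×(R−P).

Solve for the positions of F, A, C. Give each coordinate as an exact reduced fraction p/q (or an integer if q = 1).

A = (-334/15, 34/15)
C = (-257/15, 32/15)
F = (-124/15, -26/15)

1. F_x = -124/15  [F is the centroid of △DBG]
2. F_y = -26/15  [F is the centroid of △DBG]
   → F = (-124/15, -26/15)
3. A_x = -334/15  [DE ∥ AF ∩ EF ∥ DA]
4. A_y = 34/15  [DE ∥ AF ∩ EF ∥ DA]
   → A = (-334/15, 34/15)
5. C_x = -257/15  [C is the midpoint of AG]
6. C_y = 32/15  [C is the midpoint of AG]
   → C = (-257/15, 32/15)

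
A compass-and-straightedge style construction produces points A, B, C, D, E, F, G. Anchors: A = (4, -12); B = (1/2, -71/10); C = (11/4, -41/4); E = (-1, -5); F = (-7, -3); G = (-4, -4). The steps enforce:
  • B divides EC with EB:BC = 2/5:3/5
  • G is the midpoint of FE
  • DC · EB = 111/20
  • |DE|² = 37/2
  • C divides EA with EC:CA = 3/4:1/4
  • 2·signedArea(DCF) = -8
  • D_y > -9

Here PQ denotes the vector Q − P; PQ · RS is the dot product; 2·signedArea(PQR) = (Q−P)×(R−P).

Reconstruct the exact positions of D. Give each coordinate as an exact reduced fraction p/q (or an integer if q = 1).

1. D_x = 3/2  [DC · EB = 111/20 ∩ 2·signedArea(DCF) = -8]
2. D_y = -17/2  [DC · EB = 111/20 ∩ 2·signedArea(DCF) = -8]
   → D = (3/2, -17/2)

D = (3/2, -17/2)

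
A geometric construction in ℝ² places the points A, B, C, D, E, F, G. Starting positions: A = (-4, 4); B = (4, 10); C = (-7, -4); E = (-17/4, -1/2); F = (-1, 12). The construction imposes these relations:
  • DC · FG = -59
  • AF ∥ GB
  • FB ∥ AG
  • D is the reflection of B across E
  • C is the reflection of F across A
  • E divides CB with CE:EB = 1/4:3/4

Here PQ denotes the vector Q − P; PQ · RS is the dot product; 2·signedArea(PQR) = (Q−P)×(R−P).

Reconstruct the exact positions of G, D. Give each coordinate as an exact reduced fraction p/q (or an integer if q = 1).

D = (-25/2, -11)
G = (1, 2)

1. G_x = 1  [AF ∥ GB ∩ FB ∥ AG]
2. G_y = 2  [AF ∥ GB ∩ FB ∥ AG]
   → G = (1, 2)
3. D_x = -25/2  [D is the reflection of B across E]
4. D_y = -11  [D is the reflection of B across E]
   → D = (-25/2, -11)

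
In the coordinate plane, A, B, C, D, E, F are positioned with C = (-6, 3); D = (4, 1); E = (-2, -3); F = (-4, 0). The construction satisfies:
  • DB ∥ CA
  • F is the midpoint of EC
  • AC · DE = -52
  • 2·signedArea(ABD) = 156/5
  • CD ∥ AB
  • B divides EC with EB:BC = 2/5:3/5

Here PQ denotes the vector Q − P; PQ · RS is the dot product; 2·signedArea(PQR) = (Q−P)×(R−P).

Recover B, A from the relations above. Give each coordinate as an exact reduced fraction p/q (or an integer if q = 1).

A = (-68/5, 7/5)
B = (-18/5, -3/5)

1. B_x = -18/5  [B divides EC with EB:BC = 2/5:3/5]
2. B_y = -3/5  [B divides EC with EB:BC = 2/5:3/5]
   → B = (-18/5, -3/5)
3. A_x = -68/5  [CD ∥ AB ∩ DB ∥ CA]
4. A_y = 7/5  [CD ∥ AB ∩ DB ∥ CA]
   → A = (-68/5, 7/5)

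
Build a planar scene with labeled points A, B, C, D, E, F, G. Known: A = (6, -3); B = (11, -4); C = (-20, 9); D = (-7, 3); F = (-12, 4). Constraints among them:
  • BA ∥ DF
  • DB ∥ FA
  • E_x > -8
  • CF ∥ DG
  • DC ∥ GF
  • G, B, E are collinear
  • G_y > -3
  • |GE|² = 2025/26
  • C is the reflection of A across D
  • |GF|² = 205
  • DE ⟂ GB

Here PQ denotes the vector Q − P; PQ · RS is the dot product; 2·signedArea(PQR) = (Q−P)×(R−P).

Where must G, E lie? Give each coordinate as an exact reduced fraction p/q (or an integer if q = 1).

1. G_x = 1  [DC ∥ GF ∩ CF ∥ DG]
2. G_y = -2  [DC ∥ GF ∩ CF ∥ DG]
   → G = (1, -2)
3. E_x = -199/26  [G, B, E are collinear ∩ DE ⟂ GB]
4. E_y = -7/26  [G, B, E are collinear ∩ DE ⟂ GB]
   → E = (-199/26, -7/26)

E = (-199/26, -7/26)
G = (1, -2)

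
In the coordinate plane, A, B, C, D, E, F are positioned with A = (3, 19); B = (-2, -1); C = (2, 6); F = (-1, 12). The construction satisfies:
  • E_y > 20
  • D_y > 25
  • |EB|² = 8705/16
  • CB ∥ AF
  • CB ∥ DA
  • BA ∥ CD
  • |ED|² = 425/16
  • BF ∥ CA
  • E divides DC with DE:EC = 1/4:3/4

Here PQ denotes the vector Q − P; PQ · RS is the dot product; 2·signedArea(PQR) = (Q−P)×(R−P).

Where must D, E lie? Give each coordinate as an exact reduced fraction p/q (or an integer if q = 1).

D = (7, 26)
E = (23/4, 21)

1. D_x = 7  [CB ∥ DA ∩ BA ∥ CD]
2. D_y = 26  [CB ∥ DA ∩ BA ∥ CD]
   → D = (7, 26)
3. E_x = 23/4  [E divides DC with DE:EC = 1/4:3/4]
4. E_y = 21  [E divides DC with DE:EC = 1/4:3/4]
   → E = (23/4, 21)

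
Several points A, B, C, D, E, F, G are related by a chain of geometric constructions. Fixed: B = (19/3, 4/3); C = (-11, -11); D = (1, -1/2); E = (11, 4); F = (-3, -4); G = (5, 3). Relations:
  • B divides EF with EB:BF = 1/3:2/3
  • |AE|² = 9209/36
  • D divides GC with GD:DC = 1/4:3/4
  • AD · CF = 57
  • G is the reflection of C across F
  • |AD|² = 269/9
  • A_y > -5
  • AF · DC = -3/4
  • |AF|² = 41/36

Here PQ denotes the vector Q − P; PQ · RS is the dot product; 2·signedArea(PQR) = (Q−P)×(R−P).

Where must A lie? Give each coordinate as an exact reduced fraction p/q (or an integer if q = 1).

1. A_x = -7/3  [line -8·x + -7·y + -105/2 = 0 ∩ |AE|² = 9209/36]
2. A_y = -29/6  [line -8·x + -7·y + -105/2 = 0 ∩ |AE|² = 9209/36]
   → A = (-7/3, -29/6)

A = (-7/3, -29/6)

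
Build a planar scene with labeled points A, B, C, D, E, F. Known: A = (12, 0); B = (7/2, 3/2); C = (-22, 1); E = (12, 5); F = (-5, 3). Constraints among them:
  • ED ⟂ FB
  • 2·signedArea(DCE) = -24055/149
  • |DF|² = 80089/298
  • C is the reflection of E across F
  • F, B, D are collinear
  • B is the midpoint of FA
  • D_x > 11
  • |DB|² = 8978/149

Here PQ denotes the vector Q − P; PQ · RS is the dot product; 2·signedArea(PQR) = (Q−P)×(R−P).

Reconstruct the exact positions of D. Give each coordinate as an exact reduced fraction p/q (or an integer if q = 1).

D = (3321/298, 45/298)

1. D_x = 3321/298  [F, B, D are collinear ∩ ED ⟂ FB]
2. D_y = 45/298  [F, B, D are collinear ∩ ED ⟂ FB]
   → D = (3321/298, 45/298)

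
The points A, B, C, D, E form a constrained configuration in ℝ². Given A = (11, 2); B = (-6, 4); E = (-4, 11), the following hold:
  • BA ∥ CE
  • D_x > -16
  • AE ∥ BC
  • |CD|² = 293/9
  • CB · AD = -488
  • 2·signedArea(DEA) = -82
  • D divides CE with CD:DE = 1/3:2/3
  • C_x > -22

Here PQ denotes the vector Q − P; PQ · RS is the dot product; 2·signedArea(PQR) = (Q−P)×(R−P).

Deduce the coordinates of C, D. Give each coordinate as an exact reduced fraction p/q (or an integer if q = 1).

1. C_x = -21  [BA ∥ CE ∩ AE ∥ BC]
2. C_y = 13  [BA ∥ CE ∩ AE ∥ BC]
   → C = (-21, 13)
3. D_x = -46/3  [D divides CE with CD:DE = 1/3:2/3]
4. D_y = 37/3  [D divides CE with CD:DE = 1/3:2/3]
   → D = (-46/3, 37/3)

C = (-21, 13)
D = (-46/3, 37/3)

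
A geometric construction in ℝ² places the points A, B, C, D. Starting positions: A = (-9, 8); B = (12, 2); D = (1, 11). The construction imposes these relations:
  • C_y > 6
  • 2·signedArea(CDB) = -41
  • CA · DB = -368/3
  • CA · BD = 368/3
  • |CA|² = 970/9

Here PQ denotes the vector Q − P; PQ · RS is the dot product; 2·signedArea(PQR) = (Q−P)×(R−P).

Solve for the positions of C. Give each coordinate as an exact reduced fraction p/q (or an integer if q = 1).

C = (4/3, 7)

1. C_x = 4/3  [CA · DB = -368/3 ∩ 2·signedArea(CDB) = -41]
2. C_y = 7  [CA · DB = -368/3 ∩ 2·signedArea(CDB) = -41]
   → C = (4/3, 7)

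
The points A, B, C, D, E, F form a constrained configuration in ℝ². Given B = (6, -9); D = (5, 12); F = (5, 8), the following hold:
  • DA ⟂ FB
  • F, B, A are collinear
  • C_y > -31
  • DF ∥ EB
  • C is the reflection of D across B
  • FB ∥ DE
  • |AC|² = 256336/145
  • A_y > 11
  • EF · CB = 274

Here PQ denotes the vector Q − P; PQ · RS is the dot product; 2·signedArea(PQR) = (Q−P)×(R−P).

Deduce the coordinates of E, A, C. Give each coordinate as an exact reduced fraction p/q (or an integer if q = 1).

A = (691/145, 1738/145)
C = (7, -30)
E = (6, -5)

1. E_x = 6  [DF ∥ EB ∩ FB ∥ DE]
2. E_y = -5  [DF ∥ EB ∩ FB ∥ DE]
   → E = (6, -5)
3. A_x = 691/145  [F, B, A are collinear ∩ DA ⟂ FB]
4. A_y = 1738/145  [F, B, A are collinear ∩ DA ⟂ FB]
   → A = (691/145, 1738/145)
5. C_x = 7  [C is the reflection of D across B]
6. C_y = -30  [C is the reflection of D across B]
   → C = (7, -30)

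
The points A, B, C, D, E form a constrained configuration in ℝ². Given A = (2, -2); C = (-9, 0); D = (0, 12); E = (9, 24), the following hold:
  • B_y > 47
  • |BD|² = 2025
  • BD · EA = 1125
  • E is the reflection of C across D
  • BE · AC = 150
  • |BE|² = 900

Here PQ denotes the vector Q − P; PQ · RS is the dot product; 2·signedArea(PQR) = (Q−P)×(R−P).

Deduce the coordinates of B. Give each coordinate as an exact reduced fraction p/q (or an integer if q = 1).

B = (27, 48)

1. B_x = 27  [BE · AC = 150 ∩ BD · EA = 1125]
2. B_y = 48  [BE · AC = 150 ∩ BD · EA = 1125]
   → B = (27, 48)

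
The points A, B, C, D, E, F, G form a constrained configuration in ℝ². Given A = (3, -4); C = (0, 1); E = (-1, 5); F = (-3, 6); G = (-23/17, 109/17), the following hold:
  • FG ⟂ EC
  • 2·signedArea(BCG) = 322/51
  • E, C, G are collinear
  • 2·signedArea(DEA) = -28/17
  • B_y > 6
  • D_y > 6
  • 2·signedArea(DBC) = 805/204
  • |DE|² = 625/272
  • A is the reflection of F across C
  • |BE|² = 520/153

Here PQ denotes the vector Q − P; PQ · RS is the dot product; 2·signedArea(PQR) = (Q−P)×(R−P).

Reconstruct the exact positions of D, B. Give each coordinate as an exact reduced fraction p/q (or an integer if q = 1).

B = (-125/51, 313/51)
D = (-30/17, 429/68)

1. D_x = -30/17  [line 9·x + 4·y + -159/17 = 0 ∩ |DE|² = 625/272]
2. D_y = 429/68  [line 9·x + 4·y + -159/17 = 0 ∩ |DE|² = 625/272]
   → D = (-30/17, 429/68)
3. B_x = -125/51  [2·signedArea(BCG) = 322/51 ∩ 2·signedArea(DBC) = 805/204]
4. B_y = 313/51  [2·signedArea(BCG) = 322/51 ∩ 2·signedArea(DBC) = 805/204]
   → B = (-125/51, 313/51)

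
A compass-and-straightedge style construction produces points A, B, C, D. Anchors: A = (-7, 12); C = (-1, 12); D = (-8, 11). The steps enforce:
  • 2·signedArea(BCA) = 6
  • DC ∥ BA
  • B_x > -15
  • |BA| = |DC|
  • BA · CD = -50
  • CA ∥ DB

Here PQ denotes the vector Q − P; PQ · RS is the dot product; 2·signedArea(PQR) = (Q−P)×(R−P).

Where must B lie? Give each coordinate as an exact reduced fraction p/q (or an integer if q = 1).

B = (-14, 11)

1. B_x = -14  [DC ∥ BA ∩ CA ∥ DB]
2. B_y = 11  [DC ∥ BA ∩ CA ∥ DB]
   → B = (-14, 11)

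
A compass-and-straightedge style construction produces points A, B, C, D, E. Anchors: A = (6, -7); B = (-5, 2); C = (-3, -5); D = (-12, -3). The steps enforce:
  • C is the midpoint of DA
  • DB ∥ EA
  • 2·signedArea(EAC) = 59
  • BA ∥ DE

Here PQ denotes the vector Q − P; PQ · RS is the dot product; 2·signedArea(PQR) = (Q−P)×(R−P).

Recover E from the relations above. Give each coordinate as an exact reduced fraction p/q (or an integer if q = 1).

E = (-1, -12)

1. E_x = -1  [DB ∥ EA ∩ BA ∥ DE]
2. E_y = -12  [DB ∥ EA ∩ BA ∥ DE]
   → E = (-1, -12)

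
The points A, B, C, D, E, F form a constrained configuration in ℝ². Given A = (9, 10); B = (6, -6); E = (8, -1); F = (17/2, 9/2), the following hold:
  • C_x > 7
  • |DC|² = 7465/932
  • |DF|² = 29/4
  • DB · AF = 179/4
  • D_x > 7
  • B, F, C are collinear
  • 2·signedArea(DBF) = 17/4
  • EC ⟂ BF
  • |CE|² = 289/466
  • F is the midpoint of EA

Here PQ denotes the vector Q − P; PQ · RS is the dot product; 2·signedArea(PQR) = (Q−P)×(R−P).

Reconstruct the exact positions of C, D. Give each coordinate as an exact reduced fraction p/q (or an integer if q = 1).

C = (3371/466, -381/466)
D = (15/2, 2)

1. C_x = 3371/466  [B, F, C are collinear ∩ EC ⟂ BF]
2. C_y = -381/466  [B, F, C are collinear ∩ EC ⟂ BF]
   → C = (3371/466, -381/466)
3. D_x = 15/2  [2·signedArea(DBF) = 17/4 ∩ DB · AF = 179/4]
4. D_y = 2  [2·signedArea(DBF) = 17/4 ∩ DB · AF = 179/4]
   → D = (15/2, 2)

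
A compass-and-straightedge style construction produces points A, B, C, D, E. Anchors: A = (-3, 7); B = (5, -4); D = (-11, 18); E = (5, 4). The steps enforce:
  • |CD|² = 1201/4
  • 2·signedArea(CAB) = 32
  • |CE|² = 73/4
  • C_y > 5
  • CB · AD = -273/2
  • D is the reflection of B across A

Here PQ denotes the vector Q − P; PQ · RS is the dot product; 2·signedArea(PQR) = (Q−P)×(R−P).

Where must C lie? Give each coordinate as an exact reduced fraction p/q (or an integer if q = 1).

C = (1, 11/2)

1. C_x = 1  [CB · AD = -273/2 ∩ 2·signedArea(CAB) = 32]
2. C_y = 11/2  [CB · AD = -273/2 ∩ 2·signedArea(CAB) = 32]
   → C = (1, 11/2)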